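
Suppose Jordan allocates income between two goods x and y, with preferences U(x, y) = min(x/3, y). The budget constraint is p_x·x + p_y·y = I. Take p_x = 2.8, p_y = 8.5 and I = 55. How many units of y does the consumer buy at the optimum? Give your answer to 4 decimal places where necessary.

Leontief preferences: the optimum is at the kink where x/3 = y/1, i.e. y = (1/3)·x.
Budget: p_x·x + p_y·(1/3)·x = I, so (3·p_x + p_y)·x = 3·I.
Demand: x*(p_x,p_y,I) = 3·I/(3·p_x + p_y), y* = I/(3·p_x + p_y).
Here 3·2.8 + 8.5 = 16.9, giving y* = 3.2544.

y* = 3.2544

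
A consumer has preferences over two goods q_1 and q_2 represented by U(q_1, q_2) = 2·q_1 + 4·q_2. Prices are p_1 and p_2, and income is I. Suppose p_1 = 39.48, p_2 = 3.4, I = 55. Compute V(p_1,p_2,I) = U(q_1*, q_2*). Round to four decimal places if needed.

V = 64.7059

q_2 gives more utility per dollar, so spend all income on q_2: q_2* = I/p_2, q_1* = 0.
Numerically: q_1* = 0, q_2* = 16.1765.
Utility at the optimum: U(0, 16.1765) = 64.7059.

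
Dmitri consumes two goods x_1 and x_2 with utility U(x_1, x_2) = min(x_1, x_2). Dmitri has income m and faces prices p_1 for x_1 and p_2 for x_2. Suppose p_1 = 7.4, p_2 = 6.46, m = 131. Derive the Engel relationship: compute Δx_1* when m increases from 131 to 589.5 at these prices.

Δx_1* = 33.0808

Leontief preferences: the optimum is at the kink where x_1/1 = x_2/1, i.e. x_2 = x_1.
Budget: p_1·x_1 + p_2·x_1 = m, so (p_1 + p_2)·x_1 = m.
Demand: x_1*(p_1,p_2,m) = m/(p_1 + p_2), x_2* = m/(p_1 + p_2).
Here 7.4 + 6.46 = 13.86, giving x_1* = 9.4517.
At m' = 589.5: x_1* = 42.5325. Change: 42.5325 − 9.4517 = 33.0808.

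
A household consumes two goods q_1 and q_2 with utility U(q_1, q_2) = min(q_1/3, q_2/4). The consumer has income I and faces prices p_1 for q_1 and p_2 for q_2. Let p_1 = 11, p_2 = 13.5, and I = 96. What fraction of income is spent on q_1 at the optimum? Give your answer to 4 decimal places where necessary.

With perfect complements, no substitution: consume in ratio q_1:q_2 = 3:4.
Budget: p_1·q_1 + p_2·(4/3)·q_1 = I, so (3·p_1 + 4·p_2)·q_1 = 3·I.
Demand: q_1*(p_1,p_2,I) = 3·I/(3·p_1 + 4·p_2), q_2* = 4·I/(3·p_1 + 4·p_2).
Here 3·11 + 4·13.5 = 87, giving q_1* = 3.3103 and q_2* = 4.4138.
Expenditure on q_1: 11·3.3103 = 36.4138; share = 0.3793.

share on q_1 = 0.3793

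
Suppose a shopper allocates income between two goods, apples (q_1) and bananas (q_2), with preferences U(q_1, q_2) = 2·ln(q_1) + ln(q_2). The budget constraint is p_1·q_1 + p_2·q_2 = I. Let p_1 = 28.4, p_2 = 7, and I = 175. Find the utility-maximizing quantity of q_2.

q_2* = 8.3333

Tangency: MRS = 2·q_2/q_1 = p_1/p_2.
So 2·p_2·q_2 = p_1·q_1; combined with the budget, a share 2/3 of income goes to q_1.
Demand: q_1*(p_1,p_2,I) = 2/3·I/p_1 and q_2* = 1/3·I/p_2.
At p_1=28.4, p_2=7, I=175: q_2* = 1/3·175/7 = 8.3333.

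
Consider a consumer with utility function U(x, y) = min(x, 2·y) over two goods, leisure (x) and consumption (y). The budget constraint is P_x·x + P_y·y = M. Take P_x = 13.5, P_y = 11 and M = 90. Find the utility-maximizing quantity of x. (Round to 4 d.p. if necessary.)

x* = 4.7368

Leontief preferences: the optimum is at the kink where x/2 = y/1, i.e. y = (1/2)·x.
Budget: P_x·x + P_y·(1/2)·x = M, so (2·P_x + P_y)·x = 2·M.
Demand: x*(P_x,P_y,M) = 2·M/(2·P_x + P_y), y* = M/(2·P_x + P_y).
Here 2·13.5 + 11 = 38, giving x* = 4.7368.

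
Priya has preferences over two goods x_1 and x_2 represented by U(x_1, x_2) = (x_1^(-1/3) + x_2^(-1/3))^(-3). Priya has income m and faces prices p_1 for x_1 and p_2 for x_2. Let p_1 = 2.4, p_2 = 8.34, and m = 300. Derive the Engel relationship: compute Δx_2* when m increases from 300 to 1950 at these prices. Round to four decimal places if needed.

From the CES first-order condition, (x_2/x_1)^(4/3) = p_1/p_2.
Hence x_2/x_1 = (p_1/p_2)^(1/(4/3)), i.e. raised to the 0.75 power.
Substitute x_2 = (x_2/x_1)·x_1 into the budget: x_1* = m/(p_1 + p_2·(x_2/x_1)).
Numerically x_2/x_1 = 0.392902, so x_1* = 300/(2.4 + 8.34·0.392902) = 52.8467 and x_2* = 0.392902·52.8467 = 20.7635.
At m' = 1950: x_2* = 134.9631. Change: 134.9631 − 20.7635 = 114.1995.

Δx_2* = 114.1995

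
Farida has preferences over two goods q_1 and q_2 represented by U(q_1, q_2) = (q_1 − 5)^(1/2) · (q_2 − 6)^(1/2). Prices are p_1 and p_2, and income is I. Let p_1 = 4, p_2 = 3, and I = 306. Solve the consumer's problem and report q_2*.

q_2* = 50.6667

Substituting into the budget: q_1* = 5 + 0.5·(I − 5·p_1 − 6·p_2)/p_1, and q_2* = 6 + 0.5·(…)/p_2.
Discretionary income = 306 − 5·4 − 6·3 = 268; q_2* = 6 + 0.5·268/3 = 50.6667.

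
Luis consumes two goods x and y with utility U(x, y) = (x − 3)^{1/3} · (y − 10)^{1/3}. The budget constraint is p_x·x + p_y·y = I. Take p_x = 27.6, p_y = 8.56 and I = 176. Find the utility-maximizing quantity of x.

x* = 3.1377

MRS = (y−10)/(x−3). Tangency with p_x/p_y gives y−10 = (p_x/p_y)·(x−3).
After buying the subsistence bundle (3, 10), a share 0.5 of the remaining income goes to x: x* = 3 + 0.5·(I − 3p_x − 10p_y)/p_x.
Discretionary income = 176 − 3·27.6 − 10·8.56 = 7.6; x* = 3 + 0.5·7.6/27.6 = 3.1377.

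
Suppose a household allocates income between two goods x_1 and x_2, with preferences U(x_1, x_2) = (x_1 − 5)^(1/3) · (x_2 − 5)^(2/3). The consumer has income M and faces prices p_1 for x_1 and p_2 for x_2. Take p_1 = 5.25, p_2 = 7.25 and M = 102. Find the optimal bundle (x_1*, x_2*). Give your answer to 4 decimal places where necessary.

MRS = (1/2)·(x_2−5)/(x_1−5). Tangency with p_1/p_2 gives x_2−5 = 2·(p_1/p_2)·(x_1−5).
After buying the subsistence bundle (5, 5), a share 1/3 of the remaining income goes to x_1: x_1* = 5 + 1/3·(M − 5p_1 − 5p_2)/p_1.
Discretionary income = 102 − 5·5.25 − 5·7.25 = 39.5; x_1* = 5 + 1/3·39.5/5.25 = 7.5079; x_2* = 5 + 2/3·39.5/7.25 = 8.6322.

x_1* = 7.5079, x_2* = 8.6322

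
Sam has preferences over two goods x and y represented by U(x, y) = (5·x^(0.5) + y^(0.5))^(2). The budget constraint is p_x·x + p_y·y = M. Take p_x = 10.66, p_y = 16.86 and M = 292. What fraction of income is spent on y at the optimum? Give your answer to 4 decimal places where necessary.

From the CES first-order condition, 5·(y/x)^(0.5) = p_x/p_y.
Solve for the ratio: y/x = [(1/5)·p_x/p_y]^(2).
Substitute y = (y/x)·x into the budget: x* = M/(p_x + p_y·(y/x)).
Numerically y/x = 0.01599, so x* = 292/(10.66 + 16.86·0.01599) = 26.7164 and y* = 0.01599·26.7164 = 0.4272.
Expenditure on y: 16.86·0.4272 = 7.2027; share = 0.0247.

share on y = 0.0247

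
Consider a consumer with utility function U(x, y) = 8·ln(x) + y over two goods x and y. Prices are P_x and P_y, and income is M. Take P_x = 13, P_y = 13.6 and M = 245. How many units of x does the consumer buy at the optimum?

So x*(P_x,P_y) = 8·P_y/P_x, independent of income; and y* = (M − 8·P_y)/P_y.
At the given prices: x* = 8·13.6/13 = 8.3692.

x* = 8.3692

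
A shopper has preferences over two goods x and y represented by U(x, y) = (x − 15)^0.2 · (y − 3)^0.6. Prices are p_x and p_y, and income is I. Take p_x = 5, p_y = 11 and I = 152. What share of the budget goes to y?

Let x' = x−15, y' = y−3. MRS = (1/3)·y'/x' = p_x/p_y.
After buying the subsistence bundle (15, 3), a share 0.25 of the remaining income goes to x: x* = 15 + 0.25·(I − 15p_x − 3p_y)/p_x.
Discretionary income = 152 − 15·5 − 3·11 = 44; x* = 15 + 0.25·44/5 = 17.2; y* = 3 + 0.75·44/11 = 6.
Expenditure on y: 11·6 = 66; share = 0.4342.

share on y = 0.4342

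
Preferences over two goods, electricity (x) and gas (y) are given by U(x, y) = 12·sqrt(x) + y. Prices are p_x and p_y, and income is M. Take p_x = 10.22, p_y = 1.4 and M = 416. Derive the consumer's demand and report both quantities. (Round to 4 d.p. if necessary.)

x* = 0.6755, y* = 292.2114

Utility is quasi-linear in y; the FOC for x is 6/√x = p_x/p_y.
Solve: √x = 6·p_y/p_x, so x*(p_x,p_y) = (6·p_y/p_x)², and y* = (M − p_x·x*)/p_y.
Plugging in: x* = (6·1.4/10.22)² = 0.6755, y* = 292.2114.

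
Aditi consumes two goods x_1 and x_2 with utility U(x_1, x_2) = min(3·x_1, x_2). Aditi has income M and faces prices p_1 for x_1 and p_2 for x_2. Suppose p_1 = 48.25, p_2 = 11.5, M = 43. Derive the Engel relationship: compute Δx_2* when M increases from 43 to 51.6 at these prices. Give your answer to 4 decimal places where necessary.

With perfect complements, no substitution: consume in ratio x_1:x_2 = 1:3.
Budget: p_1·x_1 + p_2·3·x_1 = M, so (p_1 + 3·p_2)·x_1 = M.
Demand: x_1*(p_1,p_2,M) = M/(p_1 + 3·p_2), x_2* = 3·M/(p_1 + 3·p_2).
Here 48.25 + 3·11.5 = 82.75, giving x_2* = 1.5589.
At M' = 51.6: x_2* = 1.8707. Change: 1.8707 − 1.5589 = 0.3118.

Δx_2* = 0.3118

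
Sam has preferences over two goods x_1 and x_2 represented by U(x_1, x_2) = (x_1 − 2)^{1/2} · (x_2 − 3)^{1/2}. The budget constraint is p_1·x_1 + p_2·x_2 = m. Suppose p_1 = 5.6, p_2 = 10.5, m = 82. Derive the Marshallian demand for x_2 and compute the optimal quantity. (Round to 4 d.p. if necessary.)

Let x_1' = x_1−2, x_2' = x_2−3. MRS = x_2'/x_1' = p_1/p_2.
After buying the subsistence bundle (2, 3), a share 0.5 of the remaining income goes to x_1: x_1* = 2 + 0.5·(m − 2p_1 − 3p_2)/p_1.
Discretionary income = 82 − 2·5.6 − 3·10.5 = 39.3; x_2* = 3 + 0.5·39.3/10.5 = 4.8714.

x_2* = 4.8714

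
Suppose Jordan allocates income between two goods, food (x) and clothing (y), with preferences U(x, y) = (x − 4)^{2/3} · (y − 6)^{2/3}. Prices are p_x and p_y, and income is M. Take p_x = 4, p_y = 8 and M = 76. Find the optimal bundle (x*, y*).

This is Cobb-Douglas in (x−4, y−6): tangency gives 2/3·p_y·(y−6) = 2/3·p_x·(x−4).
Substituting into the budget: x* = 4 + 0.5·(M − 4·p_x − 6·p_y)/p_x, and y* = 6 + 0.5·(…)/p_y.
Discretionary income = 76 − 4·4 − 6·8 = 12; x* = 4 + 0.5·12/4 = 5.5; y* = 6 + 0.5·12/8 = 6.75.

x* = 5.5, y* = 6.75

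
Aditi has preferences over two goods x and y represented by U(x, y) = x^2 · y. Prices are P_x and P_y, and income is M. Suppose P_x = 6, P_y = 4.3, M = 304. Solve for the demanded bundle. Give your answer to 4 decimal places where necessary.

Demand: x*(P_x,P_y,M) = 2/3·M/P_x and y* = 1/3·M/P_y.
At P_x=6, P_y=4.3, M=304: x* = 2/3·304/6 = 33.7778, y* = 23.5659.

x* = 33.7778, y* = 23.5659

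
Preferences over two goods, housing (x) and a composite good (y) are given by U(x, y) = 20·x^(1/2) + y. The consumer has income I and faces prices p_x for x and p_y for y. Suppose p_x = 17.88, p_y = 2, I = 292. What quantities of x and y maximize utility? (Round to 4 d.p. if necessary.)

Thus x* = (10·p_y/p_x)² — independent of I — with the rest of income spent on y.
Plugging in: x* = (10·2/17.88)² = 1.2512, y* = 134.8143.

x* = 1.2512, y* = 134.8143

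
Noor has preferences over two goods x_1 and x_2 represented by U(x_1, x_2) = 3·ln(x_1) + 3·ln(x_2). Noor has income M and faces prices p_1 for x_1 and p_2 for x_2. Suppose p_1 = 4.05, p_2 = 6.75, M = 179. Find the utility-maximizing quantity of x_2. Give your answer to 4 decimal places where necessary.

MU_x_1/MU_x_2 = (3·x_2)/(3·x_1); tangency sets this equal to p_1/p_2.
Rearranging, p_2·x_2 = p_1·x_1. Substituting into the budget gives p_1·x_1·(1 + 1) = M.
Demand: x_1*(p_1,p_2,M) = 0.5·M/p_1 and x_2* = 0.5·M/p_2.
At p_1=4.05, p_2=6.75, M=179: x_2* = 0.5·179/6.75 = 13.2593.

x_2* = 13.2593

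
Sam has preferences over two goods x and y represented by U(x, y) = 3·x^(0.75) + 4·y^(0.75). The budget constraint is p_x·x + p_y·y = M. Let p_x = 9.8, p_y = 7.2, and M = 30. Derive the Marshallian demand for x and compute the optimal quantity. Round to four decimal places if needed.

x* = 0.3413

MRS = MU_x/MU_y = (3/4)·(y/x)^(0.25). Set equal to p_x/p_y.
Solve for the ratio: y/x = [(4/3)·p_x/p_y]^(4).
Substitute y = (y/x)·x into the budget: x* = M/(p_x + p_y·(y/x)).
Numerically y/x = 10.84749, so x* = 30/(9.8 + 7.2·10.84749) = 0.3413.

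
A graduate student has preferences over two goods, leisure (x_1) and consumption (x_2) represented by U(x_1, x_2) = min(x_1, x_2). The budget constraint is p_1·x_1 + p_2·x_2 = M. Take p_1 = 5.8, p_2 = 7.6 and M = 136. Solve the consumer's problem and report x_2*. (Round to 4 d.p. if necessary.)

With perfect complements, no substitution: consume in ratio x_1:x_2 = 1:1.
Budget: p_1·x_1 + p_2·x_1 = M, so (p_1 + p_2)·x_1 = M.
Demand: x_1*(p_1,p_2,M) = M/(p_1 + p_2), x_2* = M/(p_1 + p_2).
Here 5.8 + 7.6 = 13.4, giving x_2* = 10.1493.

x_2* = 10.1493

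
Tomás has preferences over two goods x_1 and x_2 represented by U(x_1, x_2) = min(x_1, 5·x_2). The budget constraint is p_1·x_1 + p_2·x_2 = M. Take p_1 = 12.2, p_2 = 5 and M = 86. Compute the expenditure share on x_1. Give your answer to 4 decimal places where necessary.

With perfect complements, no substitution: consume in ratio x_1:x_2 = 5:1.
Budget: p_1·x_1 + p_2·(1/5)·x_1 = M, so (5·p_1 + p_2)·x_1 = 5·M.
Demand: x_1*(p_1,p_2,M) = 5·M/(5·p_1 + p_2), x_2* = M/(5·p_1 + p_2).
Here 5·12.2 + 5 = 66, giving x_1* = 6.5152 and x_2* = 1.303.
Expenditure on x_1: 12.2·6.5152 = 79.4848; share = 0.9242.

share on x_1 = 0.9242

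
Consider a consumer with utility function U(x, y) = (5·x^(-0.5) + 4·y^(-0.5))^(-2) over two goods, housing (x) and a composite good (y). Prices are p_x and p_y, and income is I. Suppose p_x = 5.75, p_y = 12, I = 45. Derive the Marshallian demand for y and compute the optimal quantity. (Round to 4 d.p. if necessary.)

With the ratio pinned down, the budget gives x* = I/(p_x + p_y·(y/x)) and y* = (y/x)·x*.
Numerically y/x = 0.527697, so x* = 45/(5.75 + 12·0.527697) = 3.7244 and y* = 0.527697·3.7244 = 1.9654.

y* = 1.9654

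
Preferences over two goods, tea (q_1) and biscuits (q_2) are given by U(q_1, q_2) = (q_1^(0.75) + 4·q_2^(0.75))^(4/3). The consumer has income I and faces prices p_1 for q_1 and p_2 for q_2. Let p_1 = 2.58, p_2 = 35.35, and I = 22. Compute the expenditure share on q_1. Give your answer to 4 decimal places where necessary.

share on q_1 = 0.9095

MRS = MU_q_1/MU_q_2 = (1/4)·(q_2/q_1)^(0.25). Set equal to p_1/p_2.
Solve for the ratio: q_2/q_1 = [4·p_1/p_2]^(4).
With the ratio pinned down, the budget gives q_1* = I/(p_1 + p_2·(q_2/q_1)) and q_2* = (q_2/q_1)·q_1*.
Numerically q_2/q_1 = 0.007264, so q_1* = 22/(2.58 + 35.35·0.007264) = 7.7553 and q_2* = 0.007264·7.7553 = 0.0563.
Expenditure on q_1: 2.58·7.7553 = 20.0086; share = 0.9095.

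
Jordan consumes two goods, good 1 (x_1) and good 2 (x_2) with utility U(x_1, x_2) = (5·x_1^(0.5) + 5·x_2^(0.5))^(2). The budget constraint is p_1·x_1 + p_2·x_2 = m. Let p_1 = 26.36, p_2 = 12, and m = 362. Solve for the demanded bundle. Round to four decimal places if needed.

x_1* = 4.296, x_2* = 20.7298

MRS = MU_x_1/MU_x_2 = (x_2/x_1)^(0.5). Set equal to p_1/p_2.
Hence x_2/x_1 = (p_1/p_2)^(1/(0.5)), i.e. raised to the 2 power.
With the ratio pinned down, the budget gives x_1* = m/(p_1 + p_2·(x_2/x_1)) and x_2* = (x_2/x_1)·x_1*.
Numerically x_2/x_1 = 4.825344, so x_1* = 362/(26.36 + 12·4.825344) = 4.296 and x_2* = 4.825344·4.296 = 20.7298.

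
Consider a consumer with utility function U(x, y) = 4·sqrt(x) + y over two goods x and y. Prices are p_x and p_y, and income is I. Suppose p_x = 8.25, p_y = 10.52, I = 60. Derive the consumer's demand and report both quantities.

x* = 6.504, y* = 0.6028

MU_x = 2/√x, MU_y = 1. Tangency: 2/√x = p_x/p_y.
Solve: √x = 2·p_y/p_x, so x*(p_x,p_y) = (2·p_y/p_x)², and y* = (I − p_x·x*)/p_y.
Plugging in: x* = (2·10.52/8.25)² = 6.504, y* = 0.6028.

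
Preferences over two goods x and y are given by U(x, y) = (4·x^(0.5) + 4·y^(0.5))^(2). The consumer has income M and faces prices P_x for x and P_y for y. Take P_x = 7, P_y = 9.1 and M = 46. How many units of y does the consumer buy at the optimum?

MRS = MU_x/MU_y = (y/x)^(0.5). Set equal to P_x/P_y.
Hence y/x = (P_x/P_y)^(1/(0.5)), i.e. raised to the 2 power.
With the ratio pinned down, the budget gives x* = M/(P_x + P_y·(y/x)) and y* = (y/x)·x*.
Numerically y/x = 0.591716, so x* = 46/(7 + 9.1·0.591716) = 3.7143 and y* = 0.591716·3.7143 = 2.1978.

y* = 2.1978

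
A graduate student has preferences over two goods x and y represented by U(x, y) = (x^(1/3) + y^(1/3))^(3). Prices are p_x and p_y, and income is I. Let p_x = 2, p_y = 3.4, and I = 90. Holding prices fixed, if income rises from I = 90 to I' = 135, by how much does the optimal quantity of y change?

From the CES first-order condition, (y/x)^(2/3) = p_x/p_y.
Hence y/x = (p_x/p_y)^(1/(2/3)), i.e. raised to the 1.5 power.
With the ratio pinned down, the budget gives x* = I/(p_x + p_y·(y/x)) and y* = (y/x)·x*.
Numerically y/x = 0.451156, so x* = 90/(2 + 3.4·0.451156) = 25.4674 and y* = 0.451156·25.4674 = 11.4898.
At I' = 135: y* = 17.2346. Change: 17.2346 − 11.4898 = 5.7449.

Δy* = 5.7449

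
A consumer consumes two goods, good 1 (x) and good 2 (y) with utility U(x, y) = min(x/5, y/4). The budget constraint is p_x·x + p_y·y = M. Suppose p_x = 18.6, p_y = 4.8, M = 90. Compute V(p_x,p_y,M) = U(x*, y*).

Leontief preferences: the optimum is at the kink where x/5 = y/4, i.e. y = (4/5)·x.
Budget: p_x·x + p_y·(4/5)·x = M, so (5·p_x + 4·p_y)·x = 5·M.
Demand: x*(p_x,p_y,M) = 5·M/(5·p_x + 4·p_y), y* = 4·M/(5·p_x + 4·p_y).
Here 5·18.6 + 4·4.8 = 112.2, giving x* = 4.0107 and y* = 3.2086.
Utility at the optimum: U(4.0107, 3.2086) = 0.8021.

V = 0.8021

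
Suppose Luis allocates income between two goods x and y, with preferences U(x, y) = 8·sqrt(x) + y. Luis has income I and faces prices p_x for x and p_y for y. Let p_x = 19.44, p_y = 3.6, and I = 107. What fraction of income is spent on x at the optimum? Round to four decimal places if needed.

Utility is quasi-linear in y; the FOC for x is 4/√x = p_x/p_y.
Solve: √x = 4·p_y/p_x, so x*(p_x,p_y) = (4·p_y/p_x)², and y* = (I − p_x·x*)/p_y.
Plugging in: x* = (4·3.6/19.44)² = 0.5487, y* = 26.7593.
Expenditure on x: 19.44·0.5487 = 10.6667; share = 0.0997.

share on x = 0.0997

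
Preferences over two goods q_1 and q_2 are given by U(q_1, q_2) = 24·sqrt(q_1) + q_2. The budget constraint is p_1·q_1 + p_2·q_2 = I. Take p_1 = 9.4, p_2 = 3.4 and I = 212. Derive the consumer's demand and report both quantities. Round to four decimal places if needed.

Solve: √q_1 = 12·p_2/p_1, so q_1*(p_1,p_2) = (12·p_2/p_1)², and q_2* = (I − p_1·q_1*)/p_2.
Plugging in: q_1* = (12·3.4/9.4)² = 18.8393, q_2* = 10.2678.

q_1* = 18.8393, q_2* = 10.2678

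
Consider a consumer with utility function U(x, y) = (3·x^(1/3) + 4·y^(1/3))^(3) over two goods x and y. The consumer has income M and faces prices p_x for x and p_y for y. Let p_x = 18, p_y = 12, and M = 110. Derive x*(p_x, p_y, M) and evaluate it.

MRS = MU_x/MU_y = (3/4)·(y/x)^(2/3). Set equal to p_x/p_y.
Solve for the ratio: y/x = [(4/3)·p_x/p_y]^(1.5).
With the ratio pinned down, the budget gives x* = M/(p_x + p_y·(y/x)) and y* = (y/x)·x*.
Numerically y/x = 2.828427, so x* = 110/(18 + 12·2.828427) = 2.1178.

x* = 2.1178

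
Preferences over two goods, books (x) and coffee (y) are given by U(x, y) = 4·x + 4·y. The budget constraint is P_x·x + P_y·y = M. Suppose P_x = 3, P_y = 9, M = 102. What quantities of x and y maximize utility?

x* = 34, y* = 0

Linear utility — the consumer picks whichever good has higher MU/price: 4/3 = 1.3333 vs 4/9 = 0.4444.
x gives more utility per dollar, so spend all income on x: x* = M/P_x, y* = 0.
Numerically: x* = 34, y* = 0.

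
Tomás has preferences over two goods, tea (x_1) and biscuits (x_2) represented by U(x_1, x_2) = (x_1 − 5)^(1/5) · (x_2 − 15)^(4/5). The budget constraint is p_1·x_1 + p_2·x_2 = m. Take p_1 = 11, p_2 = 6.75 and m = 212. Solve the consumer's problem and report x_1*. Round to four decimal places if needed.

Discretionary income = 212 − 5·11 − 15·6.75 = 55.75; x_1* = 5 + 0.2·55.75/11 = 6.0136.

x_1* = 6.0136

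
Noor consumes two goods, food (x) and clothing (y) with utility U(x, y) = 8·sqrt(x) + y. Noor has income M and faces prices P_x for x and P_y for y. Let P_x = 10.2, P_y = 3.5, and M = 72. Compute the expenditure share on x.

share on x = 0.2669

Utility is quasi-linear in y; the FOC for x is 4/√x = P_x/P_y.
Solve: √x = 4·P_y/P_x, so x*(P_x,P_y) = (4·P_y/P_x)², and y* = (M − P_x·x*)/P_y.
Plugging in: x* = (4·3.5/10.2)² = 1.8839, y* = 15.0812.
Expenditure on x: 10.2·1.8839 = 19.2157; share = 0.2669.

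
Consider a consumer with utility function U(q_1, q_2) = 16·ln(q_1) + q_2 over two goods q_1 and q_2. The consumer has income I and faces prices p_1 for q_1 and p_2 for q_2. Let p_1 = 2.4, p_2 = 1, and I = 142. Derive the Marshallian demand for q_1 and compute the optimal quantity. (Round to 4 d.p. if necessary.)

q_1* = 6.6667

Set MRS = p_1/p_2: (16/q_1)/1 = p_1/p_2.
So q_1*(p_1,p_2) = 16·p_2/p_1, independent of income; and q_2* = (I − 16·p_2)/p_2.
At the given prices: q_1* = 16·1/2.4 = 6.6667.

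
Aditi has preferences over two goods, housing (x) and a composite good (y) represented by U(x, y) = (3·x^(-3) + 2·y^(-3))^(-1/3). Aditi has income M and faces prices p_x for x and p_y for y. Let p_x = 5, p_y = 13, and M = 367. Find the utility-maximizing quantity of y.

MRS = MU_x/MU_y = (3/2)·(y/x)^(4). Set equal to p_x/p_y.
Hence y/x = ((2/3)·p_x/p_y)^(1/(4)), i.e. raised to the 0.25 power.
Substitute y = (y/x)·x into the budget: x* = M/(p_x + p_y·(y/x)).
Numerically y/x = 0.711597, so x* = 367/(5 + 13·0.711597) = 25.753 and y* = 0.711597·25.753 = 18.3258.

y* = 18.3258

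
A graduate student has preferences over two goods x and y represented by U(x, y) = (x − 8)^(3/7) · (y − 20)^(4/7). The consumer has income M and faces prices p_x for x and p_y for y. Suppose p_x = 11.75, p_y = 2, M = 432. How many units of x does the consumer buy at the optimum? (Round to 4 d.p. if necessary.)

x* = 18.8693

This is Cobb-Douglas in (x−8, y−20): tangency gives 3/7·p_y·(y−20) = 4/7·p_x·(x−8).
Substituting into the budget: x* = 8 + 3/7·(M − 8·p_x − 20·p_y)/p_x, and y* = 20 + 4/7·(…)/p_y.
Discretionary income = 432 − 8·11.75 − 20·2 = 298; x* = 8 + 3/7·298/11.75 = 18.8693.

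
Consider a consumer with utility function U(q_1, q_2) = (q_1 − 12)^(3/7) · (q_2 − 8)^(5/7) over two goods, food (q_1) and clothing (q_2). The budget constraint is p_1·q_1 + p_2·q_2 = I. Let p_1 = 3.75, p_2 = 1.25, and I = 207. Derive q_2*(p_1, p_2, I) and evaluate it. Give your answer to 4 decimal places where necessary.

MRS = (3/5)·(q_2−8)/(q_1−12). Tangency with p_1/p_2 gives q_2−8 = (5/3)·(p_1/p_2)·(q_1−12).
Substituting into the budget: q_1* = 12 + 0.375·(I − 12·p_1 − 8·p_2)/p_1, and q_2* = 8 + 0.625·(…)/p_2.
Discretionary income = 207 − 12·3.75 − 8·1.25 = 152; q_2* = 8 + 0.625·152/1.25 = 84.

q_2* = 84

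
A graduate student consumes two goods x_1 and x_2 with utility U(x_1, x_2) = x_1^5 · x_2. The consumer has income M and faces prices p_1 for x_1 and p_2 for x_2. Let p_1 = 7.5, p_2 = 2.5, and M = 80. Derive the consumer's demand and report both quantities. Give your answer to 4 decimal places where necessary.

x_1* = 8.8889, x_2* = 5.3333

The MRS is 5·x_2/x_1. Set MRS = p_1/p_2.
Rearranging, p_2·x_2 = (1/5)·p_1·x_1. Substituting into the budget gives p_1·x_1·(1 + (1/5)) = M.
Demand: x_1*(p_1,p_2,M) = 5/6·M/p_1 and x_2* = 1/6·M/p_2.
At p_1=7.5, p_2=2.5, M=80: x_1* = 5/6·80/7.5 = 8.8889, x_2* = 5.3333.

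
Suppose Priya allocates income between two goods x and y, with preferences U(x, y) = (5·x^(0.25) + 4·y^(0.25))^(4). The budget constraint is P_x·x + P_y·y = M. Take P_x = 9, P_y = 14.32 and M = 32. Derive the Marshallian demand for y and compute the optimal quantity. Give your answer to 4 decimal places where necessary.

y* = 0.8688

MRS = MU_x/MU_y = (5/4)·(y/x)^(0.75). Set equal to P_x/P_y.
Hence y/x = ((4/5)·P_x/P_y)^(1/(0.75)), i.e. raised to the 4/3 power.
Substitute y = (y/x)·x into the budget: x* = M/(P_x + P_y·(y/x)).
Numerically y/x = 0.399809, so x* = 32/(9 + 14.32·0.399809) = 2.1731 and y* = 0.399809·2.1731 = 0.8688.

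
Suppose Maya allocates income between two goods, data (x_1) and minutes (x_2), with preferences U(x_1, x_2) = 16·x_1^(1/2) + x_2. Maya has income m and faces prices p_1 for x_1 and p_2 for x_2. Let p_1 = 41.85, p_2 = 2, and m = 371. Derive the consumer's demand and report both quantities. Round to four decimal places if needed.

x_1* = 0.1462, x_2* = 182.4415

Solve: √x_1 = 8·p_2/p_1, so x_1*(p_1,p_2) = (8·p_2/p_1)², and x_2* = (m − p_1·x_1*)/p_2.
Plugging in: x_1* = (8·2/41.85)² = 0.1462, x_2* = 182.4415.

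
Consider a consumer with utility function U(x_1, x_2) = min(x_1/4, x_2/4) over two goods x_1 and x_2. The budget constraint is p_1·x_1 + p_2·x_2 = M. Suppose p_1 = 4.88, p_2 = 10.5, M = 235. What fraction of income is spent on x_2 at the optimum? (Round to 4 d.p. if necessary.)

Demand: x_1*(p_1,p_2,M) = 4·M/(4·p_1 + 4·p_2), x_2* = 4·M/(4·p_1 + 4·p_2).
Here 4·4.88 + 4·10.5 = 61.52, giving x_1* = 15.2796 and x_2* = 15.2796.
Expenditure on x_2: 10.5·15.2796 = 160.4356; share = 0.6827.

share on x_2 = 0.6827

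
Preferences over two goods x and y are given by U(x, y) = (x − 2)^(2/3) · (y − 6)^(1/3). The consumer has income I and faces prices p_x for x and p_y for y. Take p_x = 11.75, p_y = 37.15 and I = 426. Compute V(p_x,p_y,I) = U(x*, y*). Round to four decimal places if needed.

Let x' = x−2, y' = y−6. MRS = 2·y'/x' = p_x/p_y.
After buying the subsistence bundle (2, 6), a share 2/3 of the remaining income goes to x: x* = 2 + 2/3·(I − 2p_x − 6p_y)/p_x.
Discretionary income = 426 − 2·11.75 − 6·37.15 = 179.6; x* = 2 + 2/3·179.6/11.75 = 12.1901; y* = 6 + 1/3·179.6/37.15 = 7.6115.
Utility at the optimum: U(12.1901, 7.6115) = 5.5105.

V = 5.5105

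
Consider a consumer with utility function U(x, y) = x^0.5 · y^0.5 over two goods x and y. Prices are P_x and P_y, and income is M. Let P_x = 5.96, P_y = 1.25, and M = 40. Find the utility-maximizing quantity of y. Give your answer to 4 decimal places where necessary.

MU_x/MU_y = (0.5·y)/(0.5·x); tangency sets this equal to P_x/P_y.
So 0.5·P_y·y = 0.5·P_x·x; combined with the budget, a share 0.5 of income goes to x.
Demand: x*(P_x,P_y,M) = 0.5·M/P_x and y* = 0.5·M/P_y.
At P_x=5.96, P_y=1.25, M=40: y* = 0.5·40/1.25 = 16.

y* = 16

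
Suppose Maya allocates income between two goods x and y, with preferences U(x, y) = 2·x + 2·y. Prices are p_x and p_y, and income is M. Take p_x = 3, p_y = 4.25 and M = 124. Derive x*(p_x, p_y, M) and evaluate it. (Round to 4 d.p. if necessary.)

x* = 41.3333

Numerically: x* = 41.3333, y* = 0.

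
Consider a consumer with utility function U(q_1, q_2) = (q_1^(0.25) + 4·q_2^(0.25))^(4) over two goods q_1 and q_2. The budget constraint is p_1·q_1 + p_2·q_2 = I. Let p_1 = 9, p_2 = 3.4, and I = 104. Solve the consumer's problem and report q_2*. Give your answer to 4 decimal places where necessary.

q_2* = 27.4617

From the CES first-order condition, (1/4)·(q_2/q_1)^(0.75) = p_1/p_2.
Hence q_2/q_1 = (4·p_1/p_2)^(1/(0.75)), i.e. raised to the 4/3 power.
Substitute q_2 = (q_2/q_1)·q_1 into the budget: q_1* = I/(p_1 + p_2·(q_2/q_1)).
Numerically q_2/q_1 = 23.250454, so q_1* = 104/(9 + 3.4·23.250454) = 1.1811 and q_2* = 23.250454·1.1811 = 27.4617.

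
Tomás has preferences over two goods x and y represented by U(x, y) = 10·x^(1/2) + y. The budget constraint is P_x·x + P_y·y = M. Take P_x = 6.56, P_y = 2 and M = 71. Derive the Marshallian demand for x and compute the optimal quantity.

Thus x* = (5·P_y/P_x)² — independent of M — with the rest of income spent on y.
Plugging in: x* = (5·2/6.56)² = 2.3238.

x* = 2.3238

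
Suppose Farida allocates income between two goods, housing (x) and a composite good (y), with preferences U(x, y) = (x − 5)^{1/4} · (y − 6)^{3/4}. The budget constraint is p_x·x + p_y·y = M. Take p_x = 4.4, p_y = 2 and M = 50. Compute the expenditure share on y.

Substituting into the budget: x* = 5 + 0.25·(M − 5·p_x − 6·p_y)/p_x, and y* = 6 + 0.75·(…)/p_y.
Discretionary income = 50 − 5·4.4 − 6·2 = 16; x* = 5 + 0.25·16/4.4 = 5.9091; y* = 6 + 0.75·16/2 = 12.
Expenditure on y: 2·12 = 24; share = 0.48.

share on y = 0.48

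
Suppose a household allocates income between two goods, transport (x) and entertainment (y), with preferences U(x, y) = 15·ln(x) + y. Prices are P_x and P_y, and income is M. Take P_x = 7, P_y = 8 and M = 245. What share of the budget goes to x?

MU_x = 15/x, MU_y = 1. Tangency: 15/x = P_x/P_y.
So x*(P_x,P_y) = 15·P_y/P_x, independent of income; and y* = (M − 15·P_y)/P_y.
At the given prices: x* = 15·8/7 = 17.1429, and y* = 15.625.
Expenditure on x: 7·17.1429 = 120; share = 0.4898.

share on x = 0.4898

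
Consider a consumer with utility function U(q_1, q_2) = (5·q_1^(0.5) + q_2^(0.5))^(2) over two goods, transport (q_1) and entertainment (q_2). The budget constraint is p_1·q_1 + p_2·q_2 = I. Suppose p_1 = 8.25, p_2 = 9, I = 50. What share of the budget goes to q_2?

From the CES first-order condition, 5·(q_2/q_1)^(0.5) = p_1/p_2.
Solve for the ratio: q_2/q_1 = [(1/5)·p_1/p_2]^(2).
Substitute q_2 = (q_2/q_1)·q_1 into the budget: q_1* = I/(p_1 + p_2·(q_2/q_1)).
Numerically q_2/q_1 = 0.033611, so q_1* = 50/(8.25 + 9·0.033611) = 5.8462 and q_2* = 0.033611·5.8462 = 0.1965.
Expenditure on q_2: 9·0.1965 = 1.7685; share = 0.0354.

share on q_2 = 0.0354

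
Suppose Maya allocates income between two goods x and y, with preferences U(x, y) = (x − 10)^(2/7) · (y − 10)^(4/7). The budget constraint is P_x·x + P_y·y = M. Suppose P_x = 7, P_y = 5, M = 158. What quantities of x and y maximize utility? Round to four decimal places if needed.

x* = 11.8095, y* = 15.0667

Let x' = x−10, y' = y−10. MRS = (1/2)·y'/x' = P_x/P_y.
After buying the subsistence bundle (10, 10), a share 1/3 of the remaining income goes to x: x* = 10 + 1/3·(M − 10P_x − 10P_y)/P_x.
Discretionary income = 158 − 10·7 − 10·5 = 38; x* = 10 + 1/3·38/7 = 11.8095; y* = 10 + 2/3·38/5 = 15.0667.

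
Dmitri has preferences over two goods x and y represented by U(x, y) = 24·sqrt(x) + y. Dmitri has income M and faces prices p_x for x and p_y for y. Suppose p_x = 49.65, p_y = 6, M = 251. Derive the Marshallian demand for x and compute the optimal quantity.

Utility is quasi-linear in y; the FOC for x is 12/√x = p_x/p_y.
Thus x* = (12·p_y/p_x)² — independent of M — with the rest of income spent on y.
Plugging in: x* = (12·6/49.65)² = 2.1029.

x* = 2.1029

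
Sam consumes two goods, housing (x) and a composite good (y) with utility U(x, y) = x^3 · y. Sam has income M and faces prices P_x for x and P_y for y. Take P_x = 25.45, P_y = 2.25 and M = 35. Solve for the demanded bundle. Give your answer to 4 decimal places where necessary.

x* = 1.0314, y* = 3.8889

The MRS is 3·y/x. Set MRS = P_x/P_y.
So 3·P_y·y = P_x·x; combined with the budget, a share 0.75 of income goes to x.
Demand: x*(P_x,P_y,M) = 0.75·M/P_x and y* = 0.25·M/P_y.
At P_x=25.45, P_y=2.25, M=35: x* = 0.75·35/25.45 = 1.0314, y* = 3.8889.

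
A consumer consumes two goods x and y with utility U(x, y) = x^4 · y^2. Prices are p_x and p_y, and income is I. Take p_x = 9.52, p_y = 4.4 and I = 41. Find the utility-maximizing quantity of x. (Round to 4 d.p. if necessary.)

Demand: x*(p_x,p_y,I) = 2/3·I/p_x and y* = 1/3·I/p_y.
At p_x=9.52, p_y=4.4, I=41: x* = 2/3·41/9.52 = 2.8711.

x* = 2.8711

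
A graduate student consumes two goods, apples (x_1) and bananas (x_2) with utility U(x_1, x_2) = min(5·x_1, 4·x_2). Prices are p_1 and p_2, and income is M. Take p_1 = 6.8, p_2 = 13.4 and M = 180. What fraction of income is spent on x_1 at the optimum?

With perfect complements, no substitution: consume in ratio x_1:x_2 = 4:5.
Budget: p_1·x_1 + p_2·(5/4)·x_1 = M, so (4·p_1 + 5·p_2)·x_1 = 4·M.
Demand: x_1*(p_1,p_2,M) = 4·M/(4·p_1 + 5·p_2), x_2* = 5·M/(4·p_1 + 5·p_2).
Here 4·6.8 + 5·13.4 = 94.2, giving x_1* = 7.6433 and x_2* = 9.5541.
Expenditure on x_1: 6.8·7.6433 = 51.9745; share = 0.2887.

share on x_1 = 0.2887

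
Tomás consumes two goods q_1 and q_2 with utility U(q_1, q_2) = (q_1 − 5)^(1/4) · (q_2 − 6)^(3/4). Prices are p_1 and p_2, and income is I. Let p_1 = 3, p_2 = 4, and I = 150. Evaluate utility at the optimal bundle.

Let q_1' = q_1−5, q_2' = q_2−6. MRS = (1/3)·q_2'/q_1' = p_1/p_2.
Substituting into the budget: q_1* = 5 + 0.25·(I − 5·p_1 − 6·p_2)/p_1, and q_2* = 6 + 0.75·(…)/p_2.
Discretionary income = 150 − 5·3 − 6·4 = 111; q_1* = 5 + 0.25·111/3 = 14.25; q_2* = 6 + 0.75·111/4 = 26.8125.
Utility at the optimum: U(14.25, 26.8125) = 16.9933.

V = 16.9933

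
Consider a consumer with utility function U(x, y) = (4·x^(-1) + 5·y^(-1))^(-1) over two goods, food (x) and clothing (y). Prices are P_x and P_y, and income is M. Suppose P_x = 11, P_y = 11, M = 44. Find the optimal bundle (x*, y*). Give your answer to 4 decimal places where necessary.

MRS = MU_x/MU_y = (4/5)·(y/x)^(2). Set equal to P_x/P_y.
Hence y/x = ((5/4)·P_x/P_y)^(1/(2)), i.e. raised to the 0.5 power.
Substitute y = (y/x)·x into the budget: x* = M/(P_x + P_y·(y/x)).
Numerically y/x = 1.118034, so x* = 44/(11 + 11·1.118034) = 1.8885 and y* = 1.118034·1.8885 = 2.1115.

x* = 1.8885, y* = 2.1115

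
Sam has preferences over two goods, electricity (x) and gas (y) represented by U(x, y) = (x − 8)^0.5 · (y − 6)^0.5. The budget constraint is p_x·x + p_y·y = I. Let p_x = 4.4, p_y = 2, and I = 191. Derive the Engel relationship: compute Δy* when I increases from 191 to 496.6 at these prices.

Δy* = 76.4

This is Cobb-Douglas in (x−8, y−6): tangency gives 0.5·p_y·(y−6) = 0.5·p_x·(x−8).
Substituting into the budget: x* = 8 + 0.5·(I − 8·p_x − 6·p_y)/p_x, and y* = 6 + 0.5·(…)/p_y.
Discretionary income = 191 − 8·4.4 − 6·2 = 143.8; y* = 6 + 0.5·143.8/2 = 41.95.
At I' = 496.6: y* = 118.35. Change: 118.35 − 41.95 = 76.4.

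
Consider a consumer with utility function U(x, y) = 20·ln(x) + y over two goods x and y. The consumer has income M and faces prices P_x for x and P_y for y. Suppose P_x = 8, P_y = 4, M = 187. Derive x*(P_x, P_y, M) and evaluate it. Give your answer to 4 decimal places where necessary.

MU_x = 20/x, MU_y = 1. Tangency: 20/x = P_x/P_y.
So x*(P_x,P_y) = 20·P_y/P_x, independent of income; and y* = (M − 20·P_y)/P_y.
At the given prices: x* = 20·4/8 = 10.

x* = 10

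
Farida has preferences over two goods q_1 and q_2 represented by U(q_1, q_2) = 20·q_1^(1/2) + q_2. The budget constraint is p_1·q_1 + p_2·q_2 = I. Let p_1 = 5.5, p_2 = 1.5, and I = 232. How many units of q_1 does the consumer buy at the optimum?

Set MRS = p_1/p_2: 10·q_1^(−1/2) = p_1/p_2.
Solve: √q_1 = 10·p_2/p_1, so q_1*(p_1,p_2) = (10·p_2/p_1)², and q_2* = (I − p_1·q_1*)/p_2.
Plugging in: q_1* = (10·1.5/5.5)² = 7.438.

q_1* = 7.438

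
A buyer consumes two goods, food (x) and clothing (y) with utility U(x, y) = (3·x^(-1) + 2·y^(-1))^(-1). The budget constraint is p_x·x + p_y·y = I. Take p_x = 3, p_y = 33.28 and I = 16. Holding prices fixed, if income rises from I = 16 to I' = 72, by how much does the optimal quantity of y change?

Δy* = 1.2303

MU_x ∝ 3·x^(-2), MU_y ∝ 2·y^(-2), so MRS = (3/2)·(y/x)^(2) = p_x/p_y.
Solve for the ratio: y/x = [(2/3)·p_x/p_y]^(0.5).
Substitute y = (y/x)·x into the budget: x* = I/(p_x + p_y·(y/x)).
Numerically y/x = 0.245145, so x* = 16/(3 + 33.28·0.245145) = 1.4339 and y* = 0.245145·1.4339 = 0.3515.
At I' = 72: y* = 1.5818. Change: 1.5818 − 0.3515 = 1.2303.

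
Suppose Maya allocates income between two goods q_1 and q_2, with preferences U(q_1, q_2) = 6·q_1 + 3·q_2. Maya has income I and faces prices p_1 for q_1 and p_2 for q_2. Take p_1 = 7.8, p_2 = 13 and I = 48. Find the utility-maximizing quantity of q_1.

q_1 gives more utility per dollar, so spend all income on q_1: q_1* = I/p_1, q_2* = 0.
Numerically: q_1* = 6.1538, q_2* = 0.

q_1* = 6.1538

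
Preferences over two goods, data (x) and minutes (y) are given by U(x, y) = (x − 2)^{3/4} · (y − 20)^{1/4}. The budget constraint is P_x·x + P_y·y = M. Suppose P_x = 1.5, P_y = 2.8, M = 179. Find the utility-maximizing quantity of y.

y* = 30.7143

Let x' = x−2, y' = y−20. MRS = 3·y'/x' = P_x/P_y.
Substituting into the budget: x* = 2 + 0.75·(M − 2·P_x − 20·P_y)/P_x, and y* = 20 + 0.25·(…)/P_y.
Discretionary income = 179 − 2·1.5 − 20·2.8 = 120; y* = 20 + 0.25·120/2.8 = 30.7143.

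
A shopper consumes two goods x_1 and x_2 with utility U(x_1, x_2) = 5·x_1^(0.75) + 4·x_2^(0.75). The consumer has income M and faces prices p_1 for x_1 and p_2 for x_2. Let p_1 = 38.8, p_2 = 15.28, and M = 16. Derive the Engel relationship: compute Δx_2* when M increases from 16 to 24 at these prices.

From the CES first-order condition, (5/4)·(x_2/x_1)^(0.25) = p_1/p_2.
Hence x_2/x_1 = ((4/5)·p_1/p_2)^(1/(0.25)), i.e. raised to the 4 power.
With the ratio pinned down, the budget gives x_1* = M/(p_1 + p_2·(x_2/x_1)) and x_2* = (x_2/x_1)·x_1*.
Numerically x_2/x_1 = 17.029168, so x_1* = 16/(38.8 + 15.28·17.029168) = 0.0535 and x_2* = 17.029168·0.0535 = 0.9112.
At M' = 24: x_2* = 1.3669. Change: 1.3669 − 0.9112 = 0.4556.

Δx_2* = 0.4556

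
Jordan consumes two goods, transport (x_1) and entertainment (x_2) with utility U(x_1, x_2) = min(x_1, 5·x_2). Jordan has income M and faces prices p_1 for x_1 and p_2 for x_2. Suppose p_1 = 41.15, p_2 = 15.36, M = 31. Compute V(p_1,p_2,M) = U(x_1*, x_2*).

Leontief preferences: the optimum is at the kink where x_1/5 = x_2/1, i.e. x_2 = (1/5)·x_1.
Budget: p_1·x_1 + p_2·(1/5)·x_1 = M, so (5·p_1 + p_2)·x_1 = 5·M.
Demand: x_1*(p_1,p_2,M) = 5·M/(5·p_1 + p_2), x_2* = M/(5·p_1 + p_2).
Here 5·41.15 + 15.36 = 221.11, giving x_1* = 0.701 and x_2* = 0.1402.
Utility at the optimum: U(0.701, 0.1402) = 0.701.

V = 0.701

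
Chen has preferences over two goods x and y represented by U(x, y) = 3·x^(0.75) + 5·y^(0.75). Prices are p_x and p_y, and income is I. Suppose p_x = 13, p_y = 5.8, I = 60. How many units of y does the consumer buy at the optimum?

From the CES first-order condition, (3/5)·(y/x)^(0.25) = p_x/p_y.
Solve for the ratio: y/x = [(5/3)·p_x/p_y]^(4).
Substitute y = (y/x)·x into the budget: x* = I/(p_x + p_y·(y/x)).
Numerically y/x = 194.740568, so x* = 60/(13 + 5.8·194.740568) = 0.0525 and y* = 194.740568·0.0525 = 10.2271.

y* = 10.2271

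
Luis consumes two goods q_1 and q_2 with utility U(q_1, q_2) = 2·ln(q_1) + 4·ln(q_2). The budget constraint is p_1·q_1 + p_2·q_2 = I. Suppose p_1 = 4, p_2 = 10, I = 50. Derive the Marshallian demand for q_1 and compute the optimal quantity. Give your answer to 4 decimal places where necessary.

At p_1=4, p_2=10, I=50: q_1* = 1/3·50/4 = 4.1667.

q_1* = 4.1667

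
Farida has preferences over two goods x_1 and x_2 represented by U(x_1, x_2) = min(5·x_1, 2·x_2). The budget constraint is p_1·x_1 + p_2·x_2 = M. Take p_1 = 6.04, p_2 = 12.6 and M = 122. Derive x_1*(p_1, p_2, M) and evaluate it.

Leontief preferences: the optimum is at the kink where x_1/2 = x_2/5, i.e. x_2 = (5/2)·x_1.
Budget: p_1·x_1 + p_2·(5/2)·x_1 = M, so (2·p_1 + 5·p_2)·x_1 = 2·M.
Demand: x_1*(p_1,p_2,M) = 2·M/(2·p_1 + 5·p_2), x_2* = 5·M/(2·p_1 + 5·p_2).
Here 2·6.04 + 5·12.6 = 75.08, giving x_1* = 3.2499.

x_1* = 3.2499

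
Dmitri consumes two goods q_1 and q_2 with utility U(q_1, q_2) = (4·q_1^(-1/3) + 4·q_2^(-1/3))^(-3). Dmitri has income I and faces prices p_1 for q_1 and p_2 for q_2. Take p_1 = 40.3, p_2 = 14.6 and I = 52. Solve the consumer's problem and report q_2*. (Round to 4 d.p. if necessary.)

q_2* = 1.556

From the CES first-order condition, (q_2/q_1)^(4/3) = p_1/p_2.
Hence q_2/q_1 = (p_1/p_2)^(1/(4/3)), i.e. raised to the 0.75 power.
Substitute q_2 = (q_2/q_1)·q_1 into the budget: q_1* = I/(p_1 + p_2·(q_2/q_1)).
Numerically q_2/q_1 = 2.141481, so q_1* = 52/(40.3 + 14.6·2.141481) = 0.7266 and q_2* = 2.141481·0.7266 = 1.556.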